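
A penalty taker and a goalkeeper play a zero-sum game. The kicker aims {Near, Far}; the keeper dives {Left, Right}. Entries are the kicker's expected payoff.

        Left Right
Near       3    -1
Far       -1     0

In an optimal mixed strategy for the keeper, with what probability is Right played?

4/5

Row minima: Near → -1, Far → -1; maximin = -1.
Column maxima: Left → 3, Right → 0; minimax = 0.
-1 ≠ 0, so there is no saddle point; optimal play is mixed.
Let the kicker play Near with probability p. Expected payoff against Left: 3p + (-1)(1−p) = 4p − 1; against Right: (-1)p + 0(1−p) = −p.
Setting these equal: 4p − 1 = −p ⇒ 5p = 1 ⇒ p = 1/5, and the value is (4)·(1/5) − 1 = -1/5.
For the keeper: with q = P(Left), equating Near's and Far's payoffs gives 4q − 1 = −q ⇒ q = 1/5.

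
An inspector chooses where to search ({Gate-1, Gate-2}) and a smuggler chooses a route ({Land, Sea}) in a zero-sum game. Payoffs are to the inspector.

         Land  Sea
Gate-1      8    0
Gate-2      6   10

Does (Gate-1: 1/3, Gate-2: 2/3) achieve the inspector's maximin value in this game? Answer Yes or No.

Against Land this mix gives (1/3)·8 + (2/3)·6 = 20/3.
Against Sea this mix gives (1/3)·0 + (2/3)·10 = 20/3.
All of the smuggler's active replies (Land, Sea) yield 20/3, and no column does worse for the inspector. The mix makes the smuggler indifferent and guarantees 20/3, so it is optimal.

Yes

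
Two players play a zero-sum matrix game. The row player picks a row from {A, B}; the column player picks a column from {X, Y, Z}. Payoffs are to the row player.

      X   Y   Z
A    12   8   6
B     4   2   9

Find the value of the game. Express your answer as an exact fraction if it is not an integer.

20/3

Row minima: A → 6, B → 2; maximin = 6.
Column maxima: X → 12, Y → 8, Z → 9; minimax = 8.
6 ≠ 8, so there is no saddle point; optimal play is mixed.
X is strictly dominated by Y (it gives the row player strictly more in every row), so the column player never plays it.
On the remaining 2×2 (A, B vs Y, Z):
Let the row player play A with probability p. Expected payoff against Y: 8p + 2(1−p) = 6p + 2; against Z: 6p + 9(1−p) = −3p + 9.
Setting these equal: 6p + 2 = −3p + 9 ⇒ 9p = 7 ⇒ p = 7/9, and the value is (6)·(7/9) + 2 = 20/3.
For the column player: with q = P(Y), equating A's and B's payoffs gives 2q + 6 = −7q + 9 ⇒ q = 1/3.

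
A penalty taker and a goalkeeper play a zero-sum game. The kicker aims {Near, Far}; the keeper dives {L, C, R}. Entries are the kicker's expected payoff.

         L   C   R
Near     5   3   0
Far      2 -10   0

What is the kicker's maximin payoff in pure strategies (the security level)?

Row minima: Near → 0, Far → -10.
The best of these is 0.

0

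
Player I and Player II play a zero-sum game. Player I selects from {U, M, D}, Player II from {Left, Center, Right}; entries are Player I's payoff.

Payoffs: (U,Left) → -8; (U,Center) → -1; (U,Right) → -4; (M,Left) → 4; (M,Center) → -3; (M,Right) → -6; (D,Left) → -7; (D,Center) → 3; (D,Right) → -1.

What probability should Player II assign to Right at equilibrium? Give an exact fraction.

11/16

Row minima: U → -8, M → -6, D → -7; maximin = -6.
Column maxima: Left → 4, Center → 3, Right → -1; minimax = -1.
-6 ≠ -1, so there is no saddle point; optimal play is mixed.
U is strictly dominated by D, so Player I never plays it.
Center is strictly dominated by Right (it gives Player I strictly more in every row), so Player II never plays it.
On the remaining 2×2 (M, D vs Left, Right):
Let Player I play M with probability p. Expected payoff against Left: 4p + (-7)(1−p) = 11p − 7; against Right: (-6)p + (-1)(1−p) = −5p − 1.
Setting these equal: 11p − 7 = −5p − 1 ⇒ 16p = 6 ⇒ p = 3/8, and the value is (11)·(3/8) − 7 = -23/8.
For Player II: with q = P(Left), equating M's and D's payoffs gives 10q − 6 = −6q − 1 ⇒ q = 5/16.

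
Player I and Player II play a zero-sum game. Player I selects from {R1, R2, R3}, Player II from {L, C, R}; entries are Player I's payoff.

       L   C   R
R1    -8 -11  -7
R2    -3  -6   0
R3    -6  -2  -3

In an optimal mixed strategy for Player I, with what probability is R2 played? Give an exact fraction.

Row minima: R1 → -11, R2 → -6, R3 → -6; maximin = -6.
Column maxima: L → -3, C → -2, R → 0; minimax = -3.
-6 ≠ -3, so there is no saddle point; optimal play is mixed.
R1 is strictly dominated by R2, so Player I never plays it.
R is strictly dominated by L (it gives Player I strictly more in every row), so Player II never plays it.
On the remaining 2×2 (R2, R3 vs L, C):
Let Player I play R2 with probability p. Expected payoff against L: (-3)p + (-6)(1−p) = 3p − 6; against C: (-6)p + (-2)(1−p) = −4p − 2.
Setting these equal: 3p − 6 = −4p − 2 ⇒ 7p = 4 ⇒ p = 4/7, and the value is (3)·(4/7) − 6 = -30/7.
For Player II: with q = P(L), equating R2's and R3's payoffs gives 3q − 6 = −4q − 2 ⇒ q = 4/7.

4/7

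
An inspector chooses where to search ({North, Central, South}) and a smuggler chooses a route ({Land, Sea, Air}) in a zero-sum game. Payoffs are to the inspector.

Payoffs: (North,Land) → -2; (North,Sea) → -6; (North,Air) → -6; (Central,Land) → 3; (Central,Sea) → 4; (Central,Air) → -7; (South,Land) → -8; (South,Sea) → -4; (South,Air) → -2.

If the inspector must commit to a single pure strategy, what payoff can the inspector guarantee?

Row minima: North → -6, Central → -7, South → -8.
The best of these is -6.

-6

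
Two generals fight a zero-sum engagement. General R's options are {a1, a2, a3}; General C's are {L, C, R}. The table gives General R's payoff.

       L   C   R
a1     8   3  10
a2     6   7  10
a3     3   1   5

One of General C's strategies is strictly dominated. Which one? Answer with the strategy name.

R

L holds General R's payoff strictly below R in every row: 8 < 10, 6 < 10, 3 < 5.
So R is strictly dominated for General C.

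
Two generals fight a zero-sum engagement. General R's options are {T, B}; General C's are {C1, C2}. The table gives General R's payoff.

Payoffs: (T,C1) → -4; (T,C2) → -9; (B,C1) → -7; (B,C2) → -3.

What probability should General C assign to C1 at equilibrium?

2/3

Row minima: T → -9, B → -7; maximin = -7.
Column maxima: C1 → -4, C2 → -3; minimax = -4.
-7 ≠ -4, so there is no saddle point; optimal play is mixed.
Let General R play T with probability p. Expected payoff against C1: (-4)p + (-7)(1−p) = 3p − 7; against C2: (-9)p + (-3)(1−p) = −6p − 3.
Setting these equal: 3p − 7 = −6p − 3 ⇒ 9p = 4 ⇒ p = 4/9, and the value is (3)·(4/9) − 7 = -17/3.
For General C: with q = P(C1), equating T's and B's payoffs gives 5q − 9 = −4q − 3 ⇒ q = 2/3.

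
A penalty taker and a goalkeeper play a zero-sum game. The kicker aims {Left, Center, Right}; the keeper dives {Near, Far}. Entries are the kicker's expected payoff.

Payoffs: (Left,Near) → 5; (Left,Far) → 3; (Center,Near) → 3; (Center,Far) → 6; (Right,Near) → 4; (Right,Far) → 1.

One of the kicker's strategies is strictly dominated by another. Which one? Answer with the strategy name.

Left gives a strictly higher payoff than Right against every column: 5 > 4, 3 > 1.
So Right is strictly dominated and the kicker never plays it.

Right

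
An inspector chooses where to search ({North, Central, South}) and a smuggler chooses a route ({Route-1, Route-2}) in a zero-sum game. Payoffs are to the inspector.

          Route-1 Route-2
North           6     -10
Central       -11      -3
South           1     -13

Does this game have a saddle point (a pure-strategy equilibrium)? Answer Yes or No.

No

Row minima: North → -10, Central → -11, South → -13; maximin = -10.
Column maxima: Route-1 → 6, Route-2 → -3; minimax = -3.
-10 ≠ -3, so no pure-strategy equilibrium exists.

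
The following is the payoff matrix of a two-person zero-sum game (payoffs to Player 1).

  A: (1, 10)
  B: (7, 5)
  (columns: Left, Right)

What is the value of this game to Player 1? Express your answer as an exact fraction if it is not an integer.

65/11

Row minima: A → 1, B → 5; maximin = 5.
Column maxima: Left → 7, Right → 10; minimax = 7.
5 ≠ 7, so there is no saddle point; optimal play is mixed.
Let Player 1 play A with probability p. Expected payoff against Left: 1p + 7(1−p) = −6p + 7; against Right: 10p + 5(1−p) = 5p + 5.
Setting these equal: −6p + 7 = 5p + 5 ⇒ −11p = -2 ⇒ p = 2/11, and the value is (-6)·(2/11) + 7 = 65/11.
For Player 2: with q = P(Left), equating A's and B's payoffs gives −9q + 10 = 2q + 5 ⇒ q = 5/11.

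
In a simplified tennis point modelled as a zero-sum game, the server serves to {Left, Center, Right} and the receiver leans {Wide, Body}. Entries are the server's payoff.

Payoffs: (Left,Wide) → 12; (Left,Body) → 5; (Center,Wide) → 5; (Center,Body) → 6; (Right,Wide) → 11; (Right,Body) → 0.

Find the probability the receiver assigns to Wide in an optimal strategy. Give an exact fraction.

1/8

Row minima: Left → 5, Center → 5, Right → 0; maximin = 5.
Column maxima: Wide → 12, Body → 6; minimax = 6.
5 ≠ 6, so there is no saddle point; optimal play is mixed.
Right is strictly dominated by Left, so the server never plays it.
On the remaining 2×2 (Left, Center vs Wide, Body):
Let the server play Left with probability p. Expected payoff against Wide: 12p + 5(1−p) = 7p + 5; against Body: 5p + 6(1−p) = −p + 6.
Setting these equal: 7p + 5 = −p + 6 ⇒ 8p = 1 ⇒ p = 1/8, and the value is (7)·(1/8) + 5 = 47/8.
For the receiver: with q = P(Wide), equating Left's and Center's payoffs gives 7q + 5 = −q + 6 ⇒ q = 1/8.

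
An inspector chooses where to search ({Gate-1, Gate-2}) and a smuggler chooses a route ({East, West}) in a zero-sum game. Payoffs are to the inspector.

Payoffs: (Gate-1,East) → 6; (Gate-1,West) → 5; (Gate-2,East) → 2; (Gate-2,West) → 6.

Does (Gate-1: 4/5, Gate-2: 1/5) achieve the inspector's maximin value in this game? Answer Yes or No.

Yes

Against East this mix gives (4/5)·6 + (1/5)·2 = 26/5.
Against West this mix gives (4/5)·5 + (1/5)·6 = 26/5.
All of the smuggler's active replies (East, West) yield 26/5, and no column does worse for the inspector. The mix makes the smuggler indifferent and guarantees 26/5, so it is optimal.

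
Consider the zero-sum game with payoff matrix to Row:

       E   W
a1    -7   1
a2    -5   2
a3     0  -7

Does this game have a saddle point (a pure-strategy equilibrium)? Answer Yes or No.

No

Row minima: a1 → -7, a2 → -5, a3 → -7; maximin = -5.
Column maxima: E → 0, W → 2; minimax = 0.
-5 ≠ 0, so no pure-strategy equilibrium exists.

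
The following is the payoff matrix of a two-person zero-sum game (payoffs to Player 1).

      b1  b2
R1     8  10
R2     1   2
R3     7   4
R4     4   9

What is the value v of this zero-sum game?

Row minima: R1 → 8, R2 → 1, R3 → 4, R4 → 4; maximin = 8.
Column maxima: b1 → 8, b2 → 10; minimax = 8.
Since maximin = minimax = 8, there is a saddle point and the value is 8.

8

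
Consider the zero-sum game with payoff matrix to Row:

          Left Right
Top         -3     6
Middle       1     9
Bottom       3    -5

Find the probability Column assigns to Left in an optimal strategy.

7/8

Row minima: Top → -3, Middle → 1, Bottom → -5; maximin = 1.
Column maxima: Left → 3, Right → 9; minimax = 3.
1 ≠ 3, so there is no saddle point; optimal play is mixed.
Top is strictly dominated by Middle, so Row never plays it.
On the remaining 2×2 (Middle, Bottom vs Left, Right):
Let Row play Middle with probability p. Expected payoff against Left: 1p + 3(1−p) = −2p + 3; against Right: 9p + (-5)(1−p) = 14p − 5.
Setting these equal: −2p + 3 = 14p − 5 ⇒ −16p = -8 ⇒ p = 1/2, and the value is (-2)·(1/2) + 3 = 2.
For Column: with q = P(Left), equating Middle's and Bottom's payoffs gives −8q + 9 = 8q − 5 ⇒ q = 7/8.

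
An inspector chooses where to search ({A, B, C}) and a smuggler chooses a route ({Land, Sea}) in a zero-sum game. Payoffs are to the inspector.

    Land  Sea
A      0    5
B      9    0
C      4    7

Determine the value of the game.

21/4

Row minima: A → 0, B → 0, C → 4; maximin = 4.
Column maxima: Land → 9, Sea → 7; minimax = 7.
4 ≠ 7, so there is no saddle point; optimal play is mixed.
A is strictly dominated by C, so the inspector never plays it.
On the remaining 2×2 (B, C vs Land, Sea):
Let the inspector play B with probability p. Expected payoff against Land: 9p + 4(1−p) = 5p + 4; against Sea: 0p + 7(1−p) = −7p + 7.
Setting these equal: 5p + 4 = −7p + 7 ⇒ 12p = 3 ⇒ p = 1/4, and the value is (5)·(1/4) + 4 = 21/4.
For the smuggler: with q = P(Land), equating B's and C's payoffs gives 9q = −3q + 7 ⇒ q = 7/12.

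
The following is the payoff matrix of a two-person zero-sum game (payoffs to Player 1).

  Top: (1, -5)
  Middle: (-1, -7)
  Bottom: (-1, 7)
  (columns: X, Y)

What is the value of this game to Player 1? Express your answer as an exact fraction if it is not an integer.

1/7

Row minima: Top → -5, Middle → -7, Bottom → -1; maximin = -1.
Column maxima: X → 1, Y → 7; minimax = 1.
-1 ≠ 1, so there is no saddle point; optimal play is mixed.
Middle is strictly dominated by Top, so Player 1 never plays it.
On the remaining 2×2 (Top, Bottom vs X, Y):
Let Player 1 play Top with probability p. Expected payoff against X: 1p + (-1)(1−p) = 2p − 1; against Y: (-5)p + 7(1−p) = −12p + 7.
Setting these equal: 2p − 1 = −12p + 7 ⇒ 14p = 8 ⇒ p = 4/7, and the value is (2)·(4/7) − 1 = 1/7.
For Player 2: with q = P(X), equating Top's and Bottom's payoffs gives 6q − 5 = −8q + 7 ⇒ q = 6/7.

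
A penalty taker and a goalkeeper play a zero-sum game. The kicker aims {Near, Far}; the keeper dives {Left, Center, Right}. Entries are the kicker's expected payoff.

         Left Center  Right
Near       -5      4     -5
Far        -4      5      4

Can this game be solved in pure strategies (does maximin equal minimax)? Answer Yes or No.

Yes

Row minima: Near → -5, Far → -4; maximin = -4.
Column maxima: Left → -4, Center → 5, Right → 4; minimax = -4.
maximin = minimax = -4, so a saddle point exists.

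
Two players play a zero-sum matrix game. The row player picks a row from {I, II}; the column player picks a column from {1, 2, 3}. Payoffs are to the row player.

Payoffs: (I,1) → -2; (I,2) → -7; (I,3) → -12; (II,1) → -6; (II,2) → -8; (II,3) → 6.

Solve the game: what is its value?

Row minima: I → -12, II → -8; maximin = -8.
Column maxima: 1 → -2, 2 → -7, 3 → 6; minimax = -7.
-8 ≠ -7, so there is no saddle point; optimal play is mixed.
1 is strictly dominated by 2 (it gives the row player strictly more in every row), so the column player never plays it.
On the remaining 2×2 (I, II vs 2, 3):
Let the row player play I with probability p. Expected payoff against 2: (-7)p + (-8)(1−p) = p − 8; against 3: (-12)p + 6(1−p) = −18p + 6.
Setting these equal: p − 8 = −18p + 6 ⇒ 19p = 14 ⇒ p = 14/19, and the value is (1)·(14/19) − 8 = -138/19.
For the column player: with q = P(2), equating I's and II's payoffs gives 5q − 12 = −14q + 6 ⇒ q = 18/19.

-138/19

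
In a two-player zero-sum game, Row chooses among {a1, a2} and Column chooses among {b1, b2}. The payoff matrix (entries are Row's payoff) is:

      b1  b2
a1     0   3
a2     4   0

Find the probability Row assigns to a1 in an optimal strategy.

4/7

Row minima: a1 → 0, a2 → 0; maximin = 0.
Column maxima: b1 → 4, b2 → 3; minimax = 3.
0 ≠ 3, so there is no saddle point; optimal play is mixed.
Let Row play a1 with probability p. Expected payoff against b1: 0p + 4(1−p) = −4p + 4; against b2: 3p + 0(1−p) = 3p.
Setting these equal: −4p + 4 = 3p ⇒ −7p = -4 ⇒ p = 4/7, and the value is (-4)·(4/7) + 4 = 12/7.
For Column: with q = P(b1), equating a1's and a2's payoffs gives −3q + 3 = 4q ⇒ q = 3/7.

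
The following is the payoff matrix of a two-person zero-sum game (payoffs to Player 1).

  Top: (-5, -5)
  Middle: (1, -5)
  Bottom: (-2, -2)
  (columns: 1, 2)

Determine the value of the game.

-2

Row minima: Top → -5, Middle → -5, Bottom → -2; maximin = -2.
Column maxima: 1 → 1, 2 → -2; minimax = -2.
Since maximin = minimax = -2, there is a saddle point and the value is -2.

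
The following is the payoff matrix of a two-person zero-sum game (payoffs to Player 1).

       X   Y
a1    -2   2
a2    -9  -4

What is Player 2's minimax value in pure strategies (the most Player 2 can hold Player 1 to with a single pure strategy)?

Column maxima: X → -2, Y → 2.
The smallest of these is -2.

-2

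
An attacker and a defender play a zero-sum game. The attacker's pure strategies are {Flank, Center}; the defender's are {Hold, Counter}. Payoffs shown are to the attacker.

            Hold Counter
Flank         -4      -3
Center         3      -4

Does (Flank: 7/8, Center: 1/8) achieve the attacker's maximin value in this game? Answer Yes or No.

Against Hold this mix gives (7/8)·(-4) + (1/8)·3 = -25/8.
Against Counter this mix gives (7/8)·(-3) + (1/8)·(-4) = -25/8.
All of the defender's active replies (Hold, Counter) yield -25/8, and no column does worse for the attacker. The mix makes the defender indifferent and guarantees -25/8, so it is optimal.

Yes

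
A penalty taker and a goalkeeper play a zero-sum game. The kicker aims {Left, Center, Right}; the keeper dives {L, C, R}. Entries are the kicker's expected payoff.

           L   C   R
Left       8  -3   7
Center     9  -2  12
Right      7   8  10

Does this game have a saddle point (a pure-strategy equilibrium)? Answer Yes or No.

No

Row minima: Left → -3, Center → -2, Right → 7; maximin = 7.
Column maxima: L → 9, C → 8, R → 12; minimax = 8.
7 ≠ 8, so no pure-strategy equilibrium exists.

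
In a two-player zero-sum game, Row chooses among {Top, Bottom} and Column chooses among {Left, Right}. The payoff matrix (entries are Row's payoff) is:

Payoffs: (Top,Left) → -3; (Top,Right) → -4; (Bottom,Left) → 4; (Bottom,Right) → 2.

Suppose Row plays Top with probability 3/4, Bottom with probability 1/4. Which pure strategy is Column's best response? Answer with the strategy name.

If Column plays Left, Row's expected payoff is (3/4)·(-3) + (1/4)·4 = -5/4.
If Column plays Right, Row's expected payoff is (3/4)·(-4) + (1/4)·2 = -5/2.
Column minimizes Row's payoff; the smallest is -5/2, so the best response is Right.

Right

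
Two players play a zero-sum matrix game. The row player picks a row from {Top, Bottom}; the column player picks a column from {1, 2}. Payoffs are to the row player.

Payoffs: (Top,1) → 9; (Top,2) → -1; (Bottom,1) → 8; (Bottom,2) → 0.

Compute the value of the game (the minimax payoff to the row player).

Row minima: Top → -1, Bottom → 0; maximin = 0.
Column maxima: 1 → 9, 2 → 0; minimax = 0.
Since maximin = minimax = 0, there is a saddle point and the value is 0.

0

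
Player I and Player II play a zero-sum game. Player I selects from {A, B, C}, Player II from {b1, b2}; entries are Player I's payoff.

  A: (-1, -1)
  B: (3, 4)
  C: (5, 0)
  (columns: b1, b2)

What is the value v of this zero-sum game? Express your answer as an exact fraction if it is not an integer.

10/3

Row minima: A → -1, B → 3, C → 0; maximin = 3.
Column maxima: b1 → 5, b2 → 4; minimax = 4.
3 ≠ 4, so there is no saddle point; optimal play is mixed.
A is strictly dominated by B, so Player I never plays it.
On the remaining 2×2 (B, C vs b1, b2):
Let Player I play B with probability p. Expected payoff against b1: 3p + 5(1−p) = −2p + 5; against b2: 4p + 0(1−p) = 4p.
Setting these equal: −2p + 5 = 4p ⇒ −6p = -5 ⇒ p = 5/6, and the value is (-2)·(5/6) + 5 = 10/3.
For Player II: with q = P(b1), equating B's and C's payoffs gives −q + 4 = 5q ⇒ q = 2/3.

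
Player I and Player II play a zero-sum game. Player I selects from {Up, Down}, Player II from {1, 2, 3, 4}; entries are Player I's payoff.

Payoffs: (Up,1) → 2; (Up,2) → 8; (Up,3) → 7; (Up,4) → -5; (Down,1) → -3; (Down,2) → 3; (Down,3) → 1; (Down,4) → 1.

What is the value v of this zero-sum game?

-13/11

Row minima: Up → -5, Down → -3; maximin = -3.
Column maxima: 1 → 2, 2 → 8, 3 → 7, 4 → 1; minimax = 1.
-3 ≠ 1, so there is no saddle point; optimal play is mixed.
2 is strictly dominated by 1 (it gives Player I strictly more in every row), so Player II never plays it.
3 is strictly dominated by 1 (it gives Player I strictly more in every row), so Player II never plays it.
On the remaining 2×2 (Up, Down vs 1, 4):
Let Player I play Up with probability p. Expected payoff against 1: 2p + (-3)(1−p) = 5p − 3; against 4: (-5)p + 1(1−p) = −6p + 1.
Setting these equal: 5p − 3 = −6p + 1 ⇒ 11p = 4 ⇒ p = 4/11, and the value is (5)·(4/11) − 3 = -13/11.
For Player II: with q = P(1), equating Up's and Down's payoffs gives 7q − 5 = −4q + 1 ⇒ q = 6/11.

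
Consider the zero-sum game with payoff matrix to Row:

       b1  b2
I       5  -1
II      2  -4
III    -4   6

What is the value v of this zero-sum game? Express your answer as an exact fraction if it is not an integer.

Row minima: I → -1, II → -4, III → -4; maximin = -1.
Column maxima: b1 → 5, b2 → 6; minimax = 5.
-1 ≠ 5, so there is no saddle point; optimal play is mixed.
II is strictly dominated by I, so Row never plays it.
On the remaining 2×2 (I, III vs b1, b2):
Let Row play I with probability p. Expected payoff against b1: 5p + (-4)(1−p) = 9p − 4; against b2: (-1)p + 6(1−p) = −7p + 6.
Setting these equal: 9p − 4 = −7p + 6 ⇒ 16p = 10 ⇒ p = 5/8, and the value is (9)·(5/8) − 4 = 13/8.
For Column: with q = P(b1), equating I's and III's payoffs gives 6q − 1 = −10q + 6 ⇒ q = 7/16.

13/8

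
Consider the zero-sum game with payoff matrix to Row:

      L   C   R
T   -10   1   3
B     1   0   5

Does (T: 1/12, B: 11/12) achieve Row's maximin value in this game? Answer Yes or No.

Yes

Against L this mix gives (1/12)·(-10) + (11/12)·1 = 1/12.
Against C this mix gives (1/12)·1 + (11/12)·0 = 1/12.
Against R this mix gives (1/12)·3 + (11/12)·5 = 29/6.
All of Column's active replies (L, C) yield 1/12, and no column does worse for Row. The mix makes Column indifferent and guarantees 1/12, so it is optimal.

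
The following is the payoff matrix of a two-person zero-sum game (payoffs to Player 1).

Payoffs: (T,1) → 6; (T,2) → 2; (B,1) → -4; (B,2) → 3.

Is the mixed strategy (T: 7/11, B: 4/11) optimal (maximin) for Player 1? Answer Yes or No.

Yes

Against 1 this mix gives (7/11)·6 + (4/11)·(-4) = 26/11.
Against 2 this mix gives (7/11)·2 + (4/11)·3 = 26/11.
All of Player 2's active replies (1, 2) yield 26/11, and no column does worse for Player 1. The mix makes Player 2 indifferent and guarantees 26/11, so it is optimal.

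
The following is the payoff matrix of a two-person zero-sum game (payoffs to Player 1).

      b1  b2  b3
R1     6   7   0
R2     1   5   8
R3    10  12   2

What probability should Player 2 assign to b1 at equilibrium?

2/5

Row minima: R1 → 0, R2 → 1, R3 → 2; maximin = 2.
Column maxima: b1 → 10, b2 → 12, b3 → 8; minimax = 8.
2 ≠ 8, so there is no saddle point; optimal play is mixed.
R1 is strictly dominated by R3, so Player 1 never plays it.
b2 is strictly dominated by b1 (it gives Player 1 strictly more in every row), so Player 2 never plays it.
On the remaining 2×2 (R2, R3 vs b1, b3):
Let Player 1 play R2 with probability p. Expected payoff against b1: 1p + 10(1−p) = −9p + 10; against b3: 8p + 2(1−p) = 6p + 2.
Setting these equal: −9p + 10 = 6p + 2 ⇒ −15p = -8 ⇒ p = 8/15, and the value is (-9)·(8/15) + 10 = 26/5.
For Player 2: with q = P(b1), equating R2's and R3's payoffs gives −7q + 8 = 8q + 2 ⇒ q = 2/5.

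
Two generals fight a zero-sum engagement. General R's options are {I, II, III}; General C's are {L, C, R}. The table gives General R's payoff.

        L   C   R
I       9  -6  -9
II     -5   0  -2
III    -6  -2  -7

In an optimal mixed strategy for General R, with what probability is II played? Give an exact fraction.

6/7

Row minima: I → -9, II → -5, III → -7; maximin = -5.
Column maxima: L → 9, C → 0, R → -2; minimax = -2.
-5 ≠ -2, so there is no saddle point; optimal play is mixed.
III is strictly dominated by II, so General R never plays it.
C is strictly dominated by R (it gives General R strictly more in every row), so General C never plays it.
On the remaining 2×2 (I, II vs L, R):
Let General R play I with probability p. Expected payoff against L: 9p + (-5)(1−p) = 14p − 5; against R: (-9)p + (-2)(1−p) = −7p − 2.
Setting these equal: 14p − 5 = −7p − 2 ⇒ 21p = 3 ⇒ p = 1/7, and the value is (14)·(1/7) − 5 = -3.
For General C: with q = P(L), equating I's and II's payoffs gives 18q − 9 = −3q − 2 ⇒ q = 1/3.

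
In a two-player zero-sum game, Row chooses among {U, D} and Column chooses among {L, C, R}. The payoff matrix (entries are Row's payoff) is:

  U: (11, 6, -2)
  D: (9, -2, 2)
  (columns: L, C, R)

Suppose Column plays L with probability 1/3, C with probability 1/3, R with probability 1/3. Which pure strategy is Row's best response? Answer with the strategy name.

Expected payoff of U: (1/3)·11 + (1/3)·6 + (1/3)·(-2) = 5.
Expected payoff of D: (1/3)·9 + (1/3)·(-2) + (1/3)·2 = 3.
The largest is 5, so Row's best response is U.

U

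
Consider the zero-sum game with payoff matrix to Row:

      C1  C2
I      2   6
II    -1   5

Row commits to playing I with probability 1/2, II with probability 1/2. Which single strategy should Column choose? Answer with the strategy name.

C1

If Column plays C1, Row's expected payoff is (1/2)·2 + (1/2)·(-1) = 1/2.
If Column plays C2, Row's expected payoff is (1/2)·6 + (1/2)·5 = 11/2.
Column minimizes Row's payoff; the smallest is 1/2, so the best response is C1.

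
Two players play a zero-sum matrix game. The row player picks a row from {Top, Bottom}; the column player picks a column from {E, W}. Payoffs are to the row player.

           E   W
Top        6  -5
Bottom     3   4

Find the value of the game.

13/4

Row minima: Top → -5, Bottom → 3; maximin = 3.
Column maxima: E → 6, W → 4; minimax = 4.
3 ≠ 4, so there is no saddle point; optimal play is mixed.
Let the row player play Top with probability p. Expected payoff against E: 6p + 3(1−p) = 3p + 3; against W: (-5)p + 4(1−p) = −9p + 4.
Setting these equal: 3p + 3 = −9p + 4 ⇒ 12p = 1 ⇒ p = 1/12, and the value is (3)·(1/12) + 3 = 13/4.
For the column player: with q = P(E), equating Top's and Bottom's payoffs gives 11q − 5 = −q + 4 ⇒ q = 3/4.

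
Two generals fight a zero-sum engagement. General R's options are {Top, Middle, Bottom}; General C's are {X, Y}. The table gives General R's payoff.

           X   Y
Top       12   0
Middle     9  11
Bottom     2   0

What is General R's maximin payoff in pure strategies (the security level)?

Row minima: Top → 0, Middle → 9, Bottom → 0.
The best of these is 9.

9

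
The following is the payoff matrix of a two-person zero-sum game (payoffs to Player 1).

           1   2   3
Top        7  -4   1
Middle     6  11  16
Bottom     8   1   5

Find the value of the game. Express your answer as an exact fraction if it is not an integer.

41/6

Row minima: Top → -4, Middle → 6, Bottom → 1; maximin = 6.
Column maxima: 1 → 8, 2 → 11, 3 → 16; minimax = 8.
6 ≠ 8, so there is no saddle point; optimal play is mixed.
Top is strictly dominated by Bottom, so Player 1 never plays it.
3 is strictly dominated by 2 (it gives Player 1 strictly more in every row), so Player 2 never plays it.
On the remaining 2×2 (Middle, Bottom vs 1, 2):
Let Player 1 play Middle with probability p. Expected payoff against 1: 6p + 8(1−p) = −2p + 8; against 2: 11p + 1(1−p) = 10p + 1.
Setting these equal: −2p + 8 = 10p + 1 ⇒ −12p = -7 ⇒ p = 7/12, and the value is (-2)·(7/12) + 8 = 41/6.
For Player 2: with q = P(1), equating Middle's and Bottom's payoffs gives −5q + 11 = 7q + 1 ⇒ q = 5/6.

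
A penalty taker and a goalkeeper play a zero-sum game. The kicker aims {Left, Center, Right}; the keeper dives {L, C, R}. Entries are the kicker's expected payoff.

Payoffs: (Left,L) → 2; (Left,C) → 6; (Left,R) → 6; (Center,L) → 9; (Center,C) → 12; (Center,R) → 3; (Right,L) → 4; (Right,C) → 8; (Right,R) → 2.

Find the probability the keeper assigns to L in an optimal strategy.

Row minima: Left → 2, Center → 3, Right → 2; maximin = 3.
Column maxima: L → 9, C → 12, R → 6; minimax = 6.
3 ≠ 6, so there is no saddle point; optimal play is mixed.
Right is strictly dominated by Center, so the kicker never plays it.
C is strictly dominated by L (it gives the kicker strictly more in every row), so the keeper never plays it.
On the remaining 2×2 (Left, Center vs L, R):
Let the kicker play Left with probability p. Expected payoff against L: 2p + 9(1−p) = −7p + 9; against R: 6p + 3(1−p) = 3p + 3.
Setting these equal: −7p + 9 = 3p + 3 ⇒ −10p = -6 ⇒ p = 3/5, and the value is (-7)·(3/5) + 9 = 24/5.
For the keeper: with q = P(L), equating Left's and Center's payoffs gives −4q + 6 = 6q + 3 ⇒ q = 3/10.

3/10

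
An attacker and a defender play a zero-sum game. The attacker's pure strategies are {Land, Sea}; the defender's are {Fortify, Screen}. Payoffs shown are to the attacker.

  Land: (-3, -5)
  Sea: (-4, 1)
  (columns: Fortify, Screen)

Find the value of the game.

-23/7

Row minima: Land → -5, Sea → -4; maximin = -4.
Column maxima: Fortify → -3, Screen → 1; minimax = -3.
-4 ≠ -3, so there is no saddle point; optimal play is mixed.
Let the attacker play Land with probability p. Expected payoff against Fortify: (-3)p + (-4)(1−p) = p − 4; against Screen: (-5)p + 1(1−p) = −6p + 1.
Setting these equal: p − 4 = −6p + 1 ⇒ 7p = 5 ⇒ p = 5/7, and the value is (1)·(5/7) − 4 = -23/7.
For the defender: with q = P(Fortify), equating Land's and Sea's payoffs gives 2q − 5 = −5q + 1 ⇒ q = 6/7.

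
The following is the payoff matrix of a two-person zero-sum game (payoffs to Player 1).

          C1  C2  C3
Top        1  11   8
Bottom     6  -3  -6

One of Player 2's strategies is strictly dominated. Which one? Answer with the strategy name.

C3 holds Player 1's payoff strictly below C2 in every row: 8 < 11, -6 < -3.
So C2 is strictly dominated for Player 2.

C2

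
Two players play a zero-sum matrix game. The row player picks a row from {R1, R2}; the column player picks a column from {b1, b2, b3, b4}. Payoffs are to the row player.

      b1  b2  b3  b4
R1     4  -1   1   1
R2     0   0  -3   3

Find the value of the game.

-3/5

Row minima: R1 → -1, R2 → -3; maximin = -1.
Column maxima: b1 → 4, b2 → 0, b3 → 1, b4 → 3; minimax = 0.
-1 ≠ 0, so there is no saddle point; optimal play is mixed.
b1 is strictly dominated by b3 (it gives the row player strictly more in every row), so the column player never plays it.
b4 is strictly dominated by b2 (it gives the row player strictly more in every row), so the column player never plays it.
On the remaining 2×2 (R1, R2 vs b2, b3):
Let the row player play R1 with probability p. Expected payoff against b2: (-1)p + 0(1−p) = −p; against b3: 1p + (-3)(1−p) = 4p − 3.
Setting these equal: −p = 4p − 3 ⇒ −5p = -3 ⇒ p = 3/5, and the value is (-1)·(3/5) = -3/5.
For the column player: with q = P(b2), equating R1's and R2's payoffs gives −2q + 1 = 3q − 3 ⇒ q = 4/5.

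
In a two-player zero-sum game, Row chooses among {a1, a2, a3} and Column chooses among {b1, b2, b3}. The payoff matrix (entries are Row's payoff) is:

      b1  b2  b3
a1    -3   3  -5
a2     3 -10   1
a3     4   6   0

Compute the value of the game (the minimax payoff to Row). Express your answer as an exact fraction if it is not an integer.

6/17

Row minima: a1 → -5, a2 → -10, a3 → 0; maximin = 0.
Column maxima: b1 → 4, b2 → 6, b3 → 1; minimax = 1.
0 ≠ 1, so there is no saddle point; optimal play is mixed.
a1 is strictly dominated by a3, so Row never plays it.
b1 is strictly dominated by b3 (it gives Row strictly more in every row), so Column never plays it.
On the remaining 2×2 (a2, a3 vs b2, b3):
Let Row play a2 with probability p. Expected payoff against b2: (-10)p + 6(1−p) = −16p + 6; against b3: 1p + 0(1−p) = p.
Setting these equal: −16p + 6 = p ⇒ −17p = -6 ⇒ p = 6/17, and the value is (-16)·(6/17) + 6 = 6/17.
For Column: with q = P(b2), equating a2's and a3's payoffs gives −11q + 1 = 6q ⇒ q = 1/17.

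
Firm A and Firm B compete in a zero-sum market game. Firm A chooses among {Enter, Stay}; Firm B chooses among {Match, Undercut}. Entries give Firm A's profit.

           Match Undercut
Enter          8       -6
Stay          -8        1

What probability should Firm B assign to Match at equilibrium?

Row minima: Enter → -6, Stay → -8; maximin = -6.
Column maxima: Match → 8, Undercut → 1; minimax = 1.
-6 ≠ 1, so there is no saddle point; optimal play is mixed.
Let Firm A play Enter with probability p. Expected payoff against Match: 8p + (-8)(1−p) = 16p − 8; against Undercut: (-6)p + 1(1−p) = −7p + 1.
Setting these equal: 16p − 8 = −7p + 1 ⇒ 23p = 9 ⇒ p = 9/23, and the value is (16)·(9/23) − 8 = -40/23.
For Firm B: with q = P(Match), equating Enter's and Stay's payoffs gives 14q − 6 = −9q + 1 ⇒ q = 7/23.

7/23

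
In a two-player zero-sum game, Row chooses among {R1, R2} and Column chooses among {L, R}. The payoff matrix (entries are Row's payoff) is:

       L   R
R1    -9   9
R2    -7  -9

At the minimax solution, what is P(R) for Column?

Row minima: R1 → -9, R2 → -9; maximin = -9.
Column maxima: L → -7, R → 9; minimax = -7.
-9 ≠ -7, so there is no saddle point; optimal play is mixed.
Let Row play R1 with probability p. Expected payoff against L: (-9)p + (-7)(1−p) = −2p − 7; against R: 9p + (-9)(1−p) = 18p − 9.
Setting these equal: −2p − 7 = 18p − 9 ⇒ −20p = -2 ⇒ p = 1/10, and the value is (-2)·(1/10) − 7 = -36/5.
For Column: with q = P(L), equating R1's and R2's payoffs gives −18q + 9 = 2q − 9 ⇒ q = 9/10.

1/10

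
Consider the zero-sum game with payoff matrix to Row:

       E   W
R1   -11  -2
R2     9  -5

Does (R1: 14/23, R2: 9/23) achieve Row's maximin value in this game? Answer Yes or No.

Against E this mix gives (14/23)·(-11) + (9/23)·9 = -73/23.
Against W this mix gives (14/23)·(-2) + (9/23)·(-5) = -73/23.
All of Column's active replies (E, W) yield -73/23, and no column does worse for Row. The mix makes Column indifferent and guarantees -73/23, so it is optimal.

Yes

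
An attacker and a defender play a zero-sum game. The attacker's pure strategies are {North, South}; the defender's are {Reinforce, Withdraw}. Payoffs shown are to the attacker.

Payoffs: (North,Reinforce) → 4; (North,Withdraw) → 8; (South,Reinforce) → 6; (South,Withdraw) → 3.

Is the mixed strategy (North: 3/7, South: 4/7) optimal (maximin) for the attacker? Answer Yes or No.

Against Reinforce this mix gives (3/7)·4 + (4/7)·6 = 36/7.
Against Withdraw this mix gives (3/7)·8 + (4/7)·3 = 36/7.
All of the defender's active replies (Reinforce, Withdraw) yield 36/7, and no column does worse for the attacker. The mix makes the defender indifferent and guarantees 36/7, so it is optimal.

Yes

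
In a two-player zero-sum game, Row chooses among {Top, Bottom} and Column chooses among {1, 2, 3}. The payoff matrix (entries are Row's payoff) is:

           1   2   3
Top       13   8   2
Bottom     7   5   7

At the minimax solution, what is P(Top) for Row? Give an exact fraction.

Row minima: Top → 2, Bottom → 5; maximin = 5.
Column maxima: 1 → 13, 2 → 8, 3 → 7; minimax = 7.
5 ≠ 7, so there is no saddle point; optimal play is mixed.
1 is strictly dominated by 2 (it gives Row strictly more in every row), so Column never plays it.
On the remaining 2×2 (Top, Bottom vs 2, 3):
Let Row play Top with probability p. Expected payoff against 2: 8p + 5(1−p) = 3p + 5; against 3: 2p + 7(1−p) = −5p + 7.
Setting these equal: 3p + 5 = −5p + 7 ⇒ 8p = 2 ⇒ p = 1/4, and the value is (3)·(1/4) + 5 = 23/4.
For Column: with q = P(2), equating Top's and Bottom's payoffs gives 6q + 2 = −2q + 7 ⇒ q = 5/8.

1/4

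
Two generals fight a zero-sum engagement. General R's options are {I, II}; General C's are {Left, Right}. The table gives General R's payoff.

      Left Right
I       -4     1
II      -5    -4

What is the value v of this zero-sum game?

Row minima: I → -4, II → -5; maximin = -4.
Column maxima: Left → -4, Right → 1; minimax = -4.
Since maximin = minimax = -4, there is a saddle point and the value is -4.

-4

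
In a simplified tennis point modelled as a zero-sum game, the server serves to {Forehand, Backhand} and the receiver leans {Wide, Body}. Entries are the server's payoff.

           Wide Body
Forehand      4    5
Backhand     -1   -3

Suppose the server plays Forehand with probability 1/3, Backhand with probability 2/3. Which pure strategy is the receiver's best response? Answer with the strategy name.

Body

If the receiver plays Wide, the server's expected payoff is (1/3)·4 + (2/3)·(-1) = 2/3.
If the receiver plays Body, the server's expected payoff is (1/3)·5 + (2/3)·(-3) = -1/3.
The receiver minimizes the server's payoff; the smallest is -1/3, so the best response is Body.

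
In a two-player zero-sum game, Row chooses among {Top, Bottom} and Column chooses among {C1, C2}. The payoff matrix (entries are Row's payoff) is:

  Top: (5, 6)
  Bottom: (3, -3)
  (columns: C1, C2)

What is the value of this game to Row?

Row minima: Top → 5, Bottom → -3; maximin = 5.
Column maxima: C1 → 5, C2 → 6; minimax = 5.
Since maximin = minimax = 5, there is a saddle point and the value is 5.

5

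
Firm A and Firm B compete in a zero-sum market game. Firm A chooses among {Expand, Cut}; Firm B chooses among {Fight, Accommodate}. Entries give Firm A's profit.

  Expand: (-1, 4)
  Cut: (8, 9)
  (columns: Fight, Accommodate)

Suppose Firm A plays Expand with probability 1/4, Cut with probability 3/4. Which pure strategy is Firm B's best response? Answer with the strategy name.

Fight

If Firm B plays Fight, Firm A's expected payoff is (1/4)·(-1) + (3/4)·8 = 23/4.
If Firm B plays Accommodate, Firm A's expected payoff is (1/4)·4 + (3/4)·9 = 31/4.
Firm B minimizes Firm A's payoff; the smallest is 23/4, so the best response is Fight.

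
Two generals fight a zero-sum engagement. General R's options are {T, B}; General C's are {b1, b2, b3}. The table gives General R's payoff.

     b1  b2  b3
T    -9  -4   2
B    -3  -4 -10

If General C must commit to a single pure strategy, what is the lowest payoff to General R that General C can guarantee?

-4

Column maxima: b1 → -3, b2 → -4, b3 → 2.
The smallest of these is -4.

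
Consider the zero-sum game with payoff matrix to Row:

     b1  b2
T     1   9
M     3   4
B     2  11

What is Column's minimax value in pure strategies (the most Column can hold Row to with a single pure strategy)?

3

Column maxima: b1 → 3, b2 → 11.
The smallest of these is 3.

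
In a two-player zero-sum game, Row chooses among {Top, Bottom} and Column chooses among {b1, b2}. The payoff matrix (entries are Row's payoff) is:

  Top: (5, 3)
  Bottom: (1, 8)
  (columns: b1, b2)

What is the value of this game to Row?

Row minima: Top → 3, Bottom → 1; maximin = 3.
Column maxima: b1 → 5, b2 → 8; minimax = 5.
3 ≠ 5, so there is no saddle point; optimal play is mixed.
Let Row play Top with probability p. Expected payoff against b1: 5p + 1(1−p) = 4p + 1; against b2: 3p + 8(1−p) = −5p + 8.
Setting these equal: 4p + 1 = −5p + 8 ⇒ 9p = 7 ⇒ p = 7/9, and the value is (4)·(7/9) + 1 = 37/9.
For Column: with q = P(b1), equating Top's and Bottom's payoffs gives 2q + 3 = −7q + 8 ⇒ q = 5/9.

37/9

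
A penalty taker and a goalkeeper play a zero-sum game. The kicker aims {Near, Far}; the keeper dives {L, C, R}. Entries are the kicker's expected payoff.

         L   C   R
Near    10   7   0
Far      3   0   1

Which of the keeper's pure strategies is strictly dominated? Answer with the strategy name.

L

C holds the kicker's payoff strictly below L in every row: 7 < 10, 0 < 3.
So L is strictly dominated for the keeper.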